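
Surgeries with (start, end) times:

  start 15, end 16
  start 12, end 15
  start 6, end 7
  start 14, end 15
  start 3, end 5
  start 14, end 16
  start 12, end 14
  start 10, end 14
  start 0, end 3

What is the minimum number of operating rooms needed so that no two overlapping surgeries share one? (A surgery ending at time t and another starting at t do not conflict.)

starts: [0, 3, 6, 10, 12, 12, 14, 14, 15]
ends:   [3, 5, 7, 14, 14, 15, 15, 16, 16]
s0→1 e3→0 s3→1 e5→0 s6→1 e7→0 s10→1 s12→2 s12→3  — peak 3.

3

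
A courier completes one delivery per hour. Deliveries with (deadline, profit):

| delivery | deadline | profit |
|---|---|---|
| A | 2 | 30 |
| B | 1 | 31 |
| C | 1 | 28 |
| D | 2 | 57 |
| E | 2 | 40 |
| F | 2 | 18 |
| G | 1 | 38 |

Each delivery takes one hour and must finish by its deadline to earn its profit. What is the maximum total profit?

97

Take jobs in profit order; each goes to the latest open slot no later than its deadline.
Profit order: D=57 E=40 G=38 B=31 A=30 C=28 F=18
Assign: D→slot 2, E→slot 1, G skipped, B skipped, A skipped, C skipped, F skipped.
Slots: [1:E] [2:D]
Profit = 40 + 57 = 97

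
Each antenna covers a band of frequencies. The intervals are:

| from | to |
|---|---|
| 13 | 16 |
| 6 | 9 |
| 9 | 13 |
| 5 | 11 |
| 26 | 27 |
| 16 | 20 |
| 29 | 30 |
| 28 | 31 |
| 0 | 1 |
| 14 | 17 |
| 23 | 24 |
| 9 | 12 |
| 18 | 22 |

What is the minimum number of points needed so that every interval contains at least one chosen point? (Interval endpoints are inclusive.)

7

By right end: [0,1]  [6,9]  [5,11]  [9,12]  [9,13]  [13,16]  [14,17]  [16,20]  [18,22]  [23,24]  [26,27]  [29,30]  [28,31]
[0,1] uncovered → point at 1; [6,9] uncovered → point at 9; [13,16] uncovered → point at 16; [18,22] uncovered → point at 22; [23,24] uncovered → point at 24; [26,27] uncovered → point at 27; [29,30] uncovered → point at 30.
Points: 1, 9, 16, 22, 24, 27, 30 (7 total).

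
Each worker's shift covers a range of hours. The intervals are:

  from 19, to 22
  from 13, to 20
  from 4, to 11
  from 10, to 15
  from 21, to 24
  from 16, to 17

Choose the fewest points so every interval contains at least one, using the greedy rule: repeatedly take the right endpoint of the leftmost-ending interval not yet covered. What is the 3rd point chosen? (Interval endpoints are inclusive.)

By right end: [4,11]  [10,15]  [16,17]  [13,20]  [19,22]  [21,24]
[4,11] uncovered → point at 11; [16,17] uncovered → point at 17; [19,22] uncovered → point at 22.
Points: 11, 17, 22 (3 total).

22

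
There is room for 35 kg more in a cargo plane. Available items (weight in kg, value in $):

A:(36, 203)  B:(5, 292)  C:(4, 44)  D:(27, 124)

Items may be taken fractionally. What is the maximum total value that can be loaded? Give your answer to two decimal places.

482.61

Order: B (292/5=58.40) > C (44/4=11.00) > A (203/36=5.64) > D (124/27=4.59)
Fill: take B (5 @ 292) → take C (4 @ 44) → take 26/36 of A → 146.61; 35/35 used.
Total value = 482.61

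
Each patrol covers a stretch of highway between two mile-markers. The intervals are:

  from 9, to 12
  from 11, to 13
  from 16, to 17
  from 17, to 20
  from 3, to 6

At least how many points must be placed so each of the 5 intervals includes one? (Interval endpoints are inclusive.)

3

Process intervals by earliest right end; each time one isn't hit yet, stab at its right endpoint.
Sorted: [3,6] [9,12] [11,13] [16,17] [17,20]
{[3,6]} hit by 6; {[9,12],[11,13]} hit by 12; {[16,17],[17,20]} hit by 17.
Points: 6, 12, 17 (3 total).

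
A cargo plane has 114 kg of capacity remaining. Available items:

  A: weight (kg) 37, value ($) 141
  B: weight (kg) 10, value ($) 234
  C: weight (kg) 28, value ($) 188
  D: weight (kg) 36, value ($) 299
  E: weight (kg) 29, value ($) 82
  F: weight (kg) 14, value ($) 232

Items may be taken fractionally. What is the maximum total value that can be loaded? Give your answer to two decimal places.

1052.08

Ratios (sorted): B 23.40, F 16.57, D 8.31, C 6.71, A 3.81, E 2.83
take B (10 @ 234); take F (14 @ 232); take D (36 @ 299); take C (28 @ 188); take 26/37 of A → 99.08. Capacity used 114/114.
Total value = 1052.08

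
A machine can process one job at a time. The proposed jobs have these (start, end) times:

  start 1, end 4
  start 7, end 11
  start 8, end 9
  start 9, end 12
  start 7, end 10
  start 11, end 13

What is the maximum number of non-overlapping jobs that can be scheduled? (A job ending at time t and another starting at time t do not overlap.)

Sorted by end: (1,4)  (8,9)  (7,10)  (7,11)  (9,12)  (11,13)
take (1,4); take (8,9); skip (7,10); skip (7,11); take (9,12); skip (11,13).
Selected 3 jobs.

3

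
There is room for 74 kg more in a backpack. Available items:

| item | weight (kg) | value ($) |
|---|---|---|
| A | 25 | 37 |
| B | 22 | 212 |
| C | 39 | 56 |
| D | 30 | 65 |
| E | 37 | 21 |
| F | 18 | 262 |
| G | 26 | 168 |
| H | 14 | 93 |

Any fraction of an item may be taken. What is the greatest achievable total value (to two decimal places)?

Greedy by value/weight ratio, highest first.
Order: F (262/18=14.56) > B (212/22=9.64) > H (93/14=6.64) > G (168/26=6.46) > D (65/30=2.17) > A (37/25=1.48) > C (56/39=1.44) > E (21/37=0.57)
Fill: take F (18 @ 262) → take B (22 @ 212) → take H (14 @ 93) → take 20/26 of G → 129.23; 74/74 used.
Total value = 696.23

696.23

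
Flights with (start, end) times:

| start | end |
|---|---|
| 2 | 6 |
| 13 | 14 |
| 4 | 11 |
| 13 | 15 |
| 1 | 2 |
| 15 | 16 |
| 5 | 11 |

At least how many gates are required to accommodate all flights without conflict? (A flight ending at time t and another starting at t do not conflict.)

3

Events (time:±→running): 1:+→1 2:-→0 2:+→1 4:+→2 5:+→3 … peak 3.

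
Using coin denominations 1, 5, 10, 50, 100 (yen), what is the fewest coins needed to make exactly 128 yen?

Greedy: take as many of the largest coin as possible, then repeat with the remainder.
128 − 1×100→28 − 2×10→8 − 1×5→3 − 3×1→0
Total coins = 1 + 2 + 1 + 3 = 7

7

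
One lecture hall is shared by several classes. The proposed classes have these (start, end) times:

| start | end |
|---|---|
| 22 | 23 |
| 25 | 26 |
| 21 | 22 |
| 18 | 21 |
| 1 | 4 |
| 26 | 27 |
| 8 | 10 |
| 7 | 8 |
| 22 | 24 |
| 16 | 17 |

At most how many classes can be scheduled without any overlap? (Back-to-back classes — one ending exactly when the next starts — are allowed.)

9

By end time: (1,4), (7,8), (8,10), (16,17), (18,21), (21,22), (22,23), (22,24), (25,26), (26,27).
Pick (1,4); next start ≥ 4 → (7,8); next start ≥ 8 → (8,10); next start ≥ 10 → (16,17); next start ≥ 17 → (18,21); next start ≥ 21 → (21,22); next start ≥ 22 → (22,23); next start ≥ 23 → (25,26); next start ≥ 26 → (26,27).
Selected 9 classes.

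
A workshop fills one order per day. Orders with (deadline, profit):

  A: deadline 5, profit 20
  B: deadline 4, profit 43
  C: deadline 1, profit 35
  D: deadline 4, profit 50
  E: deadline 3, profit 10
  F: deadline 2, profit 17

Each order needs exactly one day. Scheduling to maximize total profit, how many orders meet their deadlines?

Take jobs in profit order; each goes to the latest open slot no later than its deadline.
By profit: D(d4,50), B(d4,43), C(d1,35), A(d5,20), F(d2,17), E(d3,10)
D→slot 4; B→slot 3; C→slot 1; A→slot 5; F→slot 2; E skipped.
5 of 6 scheduled.

5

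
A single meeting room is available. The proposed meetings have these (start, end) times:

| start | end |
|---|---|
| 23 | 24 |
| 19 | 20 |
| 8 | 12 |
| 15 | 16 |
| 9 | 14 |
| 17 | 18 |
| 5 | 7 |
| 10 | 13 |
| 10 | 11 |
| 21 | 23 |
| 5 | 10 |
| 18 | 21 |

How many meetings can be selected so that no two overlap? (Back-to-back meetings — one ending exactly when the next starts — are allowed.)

Greedy by earliest finish: after sorting by end time, pick each interval compatible with the last pick.
By end time: (5,7), (5,10), (10,11), (8,12), (10,13), (9,14), (15,16), (17,18), (19,20), (18,21), (21,23), (23,24).
Pick (5,7); next start ≥ 7 → (10,11); next start ≥ 11 → (15,16); next start ≥ 16 → (17,18); next start ≥ 18 → (19,20); next start ≥ 20 → (21,23); next start ≥ 23 → (23,24).
Selected 7 meetings.

7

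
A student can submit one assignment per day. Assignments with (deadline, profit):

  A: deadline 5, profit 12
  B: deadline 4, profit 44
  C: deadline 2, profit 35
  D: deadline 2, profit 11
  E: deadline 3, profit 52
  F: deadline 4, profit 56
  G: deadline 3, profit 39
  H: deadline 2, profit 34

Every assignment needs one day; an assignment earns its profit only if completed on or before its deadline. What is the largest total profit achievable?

Profit order: F=56 E=52 B=44 G=39 C=35 H=34 A=12 D=11
Assign: F→slot 4, E→slot 3, B→slot 2, G→slot 1, C skipped, H skipped, A→slot 5, D skipped.
Slots: [1:G] [2:B] [3:E] [4:F] [5:A]
Profit = 39 + 44 + 52 + 56 + 12 = 203

203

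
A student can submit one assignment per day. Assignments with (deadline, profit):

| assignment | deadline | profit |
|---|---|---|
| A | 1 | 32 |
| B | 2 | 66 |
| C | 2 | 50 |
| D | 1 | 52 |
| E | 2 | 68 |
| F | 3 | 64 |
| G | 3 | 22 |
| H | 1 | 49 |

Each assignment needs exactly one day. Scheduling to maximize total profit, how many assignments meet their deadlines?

By profit: E(d2,68), B(d2,66), F(d3,64), D(d1,52), C(d2,50), H(d1,49), A(d1,32), G(d3,22)
E→slot 2; B→slot 1; F→slot 3; D skipped; C skipped; H skipped; A skipped; G skipped.
3 of 8 scheduled.

3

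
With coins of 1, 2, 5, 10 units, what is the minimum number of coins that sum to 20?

2

20 − 2×10→0
Total coins = 2 = 2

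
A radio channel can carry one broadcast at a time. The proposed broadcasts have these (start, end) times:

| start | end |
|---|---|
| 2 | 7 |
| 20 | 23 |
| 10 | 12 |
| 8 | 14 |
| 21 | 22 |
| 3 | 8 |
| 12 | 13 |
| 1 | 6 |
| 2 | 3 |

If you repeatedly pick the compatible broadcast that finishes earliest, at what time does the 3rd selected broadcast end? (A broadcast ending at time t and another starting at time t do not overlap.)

Sort by end time and greedily take each interval whose start is ≥ the last chosen end.
Sorted by end: (2,3)  (1,6)  (2,7)  (3,8)  (10,12)  (12,13)  (8,14)  (21,22)  (20,23)
take (2,3); skip (1,6); take (3,8); take (10,12); take (12,13); take (21,22).
Selected: (2,3) (3,8) (10,12) (12,13) (21,22)

12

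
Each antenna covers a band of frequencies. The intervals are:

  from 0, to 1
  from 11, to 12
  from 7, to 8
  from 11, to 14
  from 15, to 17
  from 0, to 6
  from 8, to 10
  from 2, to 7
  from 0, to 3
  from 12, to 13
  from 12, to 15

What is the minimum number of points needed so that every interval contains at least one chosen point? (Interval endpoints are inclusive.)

5

Process intervals by earliest right end; each time one isn't hit yet, stab at its right endpoint.
By right end: [0,1]  [0,3]  [0,6]  [2,7]  [7,8]  [8,10]  [11,12]  [12,13]  [11,14]  [12,15]  [15,17]
[0,1] uncovered → point at 1; [2,7] uncovered → point at 7; [8,10] uncovered → point at 10; [11,12] uncovered → point at 12; [15,17] uncovered → point at 17.
Points: 1, 7, 10, 12, 17 (5 total).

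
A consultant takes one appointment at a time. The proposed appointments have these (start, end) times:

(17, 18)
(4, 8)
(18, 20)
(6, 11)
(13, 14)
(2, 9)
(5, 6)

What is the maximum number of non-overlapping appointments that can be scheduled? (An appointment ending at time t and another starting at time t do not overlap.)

5

Sort by end time and greedily take each interval whose start is ≥ the last chosen end.
By end time: (5,6), (4,8), (2,9), (6,11), (13,14), (17,18), (18,20).
Pick (5,6); next start ≥ 6 → (6,11); next start ≥ 11 → (13,14); next start ≥ 14 → (17,18); next start ≥ 18 → (18,20).
Selected 5 appointments.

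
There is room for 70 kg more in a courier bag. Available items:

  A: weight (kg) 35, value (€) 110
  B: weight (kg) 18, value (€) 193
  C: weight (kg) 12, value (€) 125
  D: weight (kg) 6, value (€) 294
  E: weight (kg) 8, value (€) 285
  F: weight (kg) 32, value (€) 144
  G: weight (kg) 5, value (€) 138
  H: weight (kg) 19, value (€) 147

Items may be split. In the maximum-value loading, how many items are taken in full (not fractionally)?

6

Sort by value per unit weight and fill in that order.
Order: D (294/6=49.00) > E (285/8=35.62) > G (138/5=27.60) > B (193/18=10.72) > C (125/12=10.42) > H (147/19=7.74) > F (144/32=4.50) > A (110/35=3.14)
Fill: take D (6 @ 294) → take E (8 @ 285) → take G (5 @ 138) → take B (18 @ 193) → take C (12 @ 125) → take H (19 @ 147) → take 2/32 of F → 9.00; 70/70 used.
6 item(s) taken whole; one partial (take 2/32 of F).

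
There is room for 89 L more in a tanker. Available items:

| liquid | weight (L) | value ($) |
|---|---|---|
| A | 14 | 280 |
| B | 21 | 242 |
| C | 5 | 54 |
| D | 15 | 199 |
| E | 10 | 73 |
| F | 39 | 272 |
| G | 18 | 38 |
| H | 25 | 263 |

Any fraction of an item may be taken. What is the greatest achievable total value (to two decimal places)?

1103.70

Order: A (280/14=20.00) > D (199/15=13.27) > B (242/21=11.52) > C (54/5=10.80) > H (263/25=10.52) > E (73/10=7.30) > F (272/39=6.97) > G (38/18=2.11)
Fill: take A (14 @ 280) → take D (15 @ 199) → take B (21 @ 242) → take C (5 @ 54) → take H (25 @ 263) → take 9/10 of E → 65.70; 89/89 used.
Total value = 1103.70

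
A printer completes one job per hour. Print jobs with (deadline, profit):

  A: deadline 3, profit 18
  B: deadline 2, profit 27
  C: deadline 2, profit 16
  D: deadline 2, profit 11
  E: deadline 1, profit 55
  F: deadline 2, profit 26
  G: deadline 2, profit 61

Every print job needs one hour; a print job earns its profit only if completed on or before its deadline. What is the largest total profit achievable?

134

By profit: G(d2,61), E(d1,55), B(d2,27), F(d2,26), A(d3,18), C(d2,16), D(d2,11)
G→slot 2; E→slot 1; B skipped; F skipped; A→slot 3; C skipped; D skipped.
Profit = 55 + 61 + 18 = 134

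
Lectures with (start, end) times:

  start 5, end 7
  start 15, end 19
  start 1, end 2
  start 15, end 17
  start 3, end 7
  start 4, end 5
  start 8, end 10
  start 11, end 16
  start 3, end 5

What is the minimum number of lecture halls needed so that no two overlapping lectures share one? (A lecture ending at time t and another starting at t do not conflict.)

3

starts: [1, 3, 3, 4, 5, 8, 11, 15, 15]
ends:   [2, 5, 5, 7, 7, 10, 16, 17, 19]
s1→1 e2→0 s3→1 s3→2 s4→3  — peak 3.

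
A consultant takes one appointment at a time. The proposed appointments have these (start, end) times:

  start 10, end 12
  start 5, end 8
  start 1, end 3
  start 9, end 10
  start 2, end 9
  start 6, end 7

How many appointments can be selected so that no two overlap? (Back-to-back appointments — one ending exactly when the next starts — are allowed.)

4

By end time: (1,3), (6,7), (5,8), (2,9), (9,10), (10,12).
Pick (1,3); next start ≥ 3 → (6,7); next start ≥ 7 → (9,10); next start ≥ 10 → (10,12).
Selected 4 appointments.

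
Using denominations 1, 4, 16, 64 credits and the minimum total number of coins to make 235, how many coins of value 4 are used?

2

235 − 3×64→43 − 2×16→11 − 2×4→3 − 3×1→0
Count of 4: 2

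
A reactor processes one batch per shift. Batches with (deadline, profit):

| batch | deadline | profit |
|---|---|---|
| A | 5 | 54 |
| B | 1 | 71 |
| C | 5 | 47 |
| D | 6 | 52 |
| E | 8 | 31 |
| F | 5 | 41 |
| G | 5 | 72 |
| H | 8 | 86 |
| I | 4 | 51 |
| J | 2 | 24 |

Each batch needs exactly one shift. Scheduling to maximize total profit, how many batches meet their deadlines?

Take jobs in profit order; each goes to the latest open slot no later than its deadline.
Profit order: H=86 G=72 B=71 A=54 D=52 I=51 C=47 F=41 E=31 J=24
Assign: H→slot 8, G→slot 5, B→slot 1, A→slot 4, D→slot 6, I→slot 3, C→slot 2, F skipped, E→slot 7, J skipped.
Slots: [1:B] [2:C] [3:I] [4:A] [5:G] [6:D] [7:E] [8:H]
8 of 10 scheduled.

8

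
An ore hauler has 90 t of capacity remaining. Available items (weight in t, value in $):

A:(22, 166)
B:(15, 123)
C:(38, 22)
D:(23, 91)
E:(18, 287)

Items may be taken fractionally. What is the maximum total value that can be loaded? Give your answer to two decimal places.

673.95

Greedy by value/weight ratio, highest first.
Order: E (287/18=15.94) > B (123/15=8.20) > A (166/22=7.55) > D (91/23=3.96) > C (22/38=0.58)
Fill: take E (18 @ 287) → take B (15 @ 123) → take A (22 @ 166) → take D (23 @ 91) → take 12/38 of C → 6.95; 90/90 used.
Total value = 673.95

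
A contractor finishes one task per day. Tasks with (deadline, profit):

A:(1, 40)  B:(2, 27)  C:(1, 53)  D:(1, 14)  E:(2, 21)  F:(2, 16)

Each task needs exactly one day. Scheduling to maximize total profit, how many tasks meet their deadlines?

Sort by profit descending; place each in the latest free slot ≤ its deadline.
Profit order: C=53 A=40 B=27 E=21 F=16 D=14
Assign: C→slot 1, A skipped, B→slot 2, E skipped, F skipped, D skipped.
Slots: [1:C] [2:B]
2 of 6 scheduled.

2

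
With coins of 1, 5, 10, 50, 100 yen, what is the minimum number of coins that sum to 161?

4

Greedy: take as many of the largest coin as possible, then repeat with the remainder.
161 = 1×100 + 1×50 + 1×10 + 1×1
Total coins = 1 + 1 + 1 + 1 = 4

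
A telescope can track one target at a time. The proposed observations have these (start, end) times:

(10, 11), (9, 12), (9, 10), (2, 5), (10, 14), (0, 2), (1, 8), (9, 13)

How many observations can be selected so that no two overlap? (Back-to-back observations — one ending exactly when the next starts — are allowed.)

4

Sorted by end: (0,2)  (2,5)  (1,8)  (9,10)  (10,11)  (9,12)  (9,13)  (10,14)
take (0,2); take (2,5); skip (1,8); take (9,10); take (10,11).
Selected 4 observations.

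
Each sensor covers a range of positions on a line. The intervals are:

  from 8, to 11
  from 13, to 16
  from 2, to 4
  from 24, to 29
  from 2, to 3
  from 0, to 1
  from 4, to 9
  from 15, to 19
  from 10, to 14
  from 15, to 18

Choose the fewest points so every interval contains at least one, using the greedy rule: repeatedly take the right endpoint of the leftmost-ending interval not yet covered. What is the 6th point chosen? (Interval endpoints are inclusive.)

29

Sorted: [0,1] [2,3] [2,4] [4,9] [8,11] [10,14] [13,16] [15,18] [15,19] [24,29]
{[0,1]} hit by 1; {[2,3],[2,4]} hit by 3; {[4,9],[8,11]} hit by 9; {[10,14],[13,16]} hit by 14; {[15,18],[15,19]} hit by 18; {[24,29]} hit by 29.
Points: 1, 3, 9, 14, 18, 29 (6 total).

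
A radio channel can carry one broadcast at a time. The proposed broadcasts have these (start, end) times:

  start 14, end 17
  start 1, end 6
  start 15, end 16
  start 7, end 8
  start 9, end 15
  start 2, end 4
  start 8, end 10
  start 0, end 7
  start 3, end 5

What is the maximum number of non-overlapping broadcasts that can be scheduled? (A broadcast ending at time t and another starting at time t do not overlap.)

4

Greedy by earliest finish: after sorting by end time, pick each interval compatible with the last pick.
By end time: (2,4), (3,5), (1,6), (0,7), (7,8), (8,10), (9,15), (15,16), (14,17).
Pick (2,4); next start ≥ 4 → (7,8); next start ≥ 8 → (8,10); next start ≥ 10 → (15,16).
Selected 4 broadcasts.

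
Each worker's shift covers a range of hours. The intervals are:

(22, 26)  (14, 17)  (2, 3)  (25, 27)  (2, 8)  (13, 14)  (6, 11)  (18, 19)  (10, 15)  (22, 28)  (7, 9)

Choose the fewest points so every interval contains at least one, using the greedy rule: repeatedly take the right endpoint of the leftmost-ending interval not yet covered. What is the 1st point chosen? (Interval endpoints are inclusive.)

3

By right end: [2,3]  [2,8]  [7,9]  [6,11]  [13,14]  [10,15]  [14,17]  [18,19]  [22,26]  [25,27]  [22,28]
[2,3] uncovered → point at 3; [7,9] uncovered → point at 9; [13,14] uncovered → point at 14; [18,19] uncovered → point at 19; [22,26] uncovered → point at 26.
Points: 3, 9, 14, 19, 26 (5 total).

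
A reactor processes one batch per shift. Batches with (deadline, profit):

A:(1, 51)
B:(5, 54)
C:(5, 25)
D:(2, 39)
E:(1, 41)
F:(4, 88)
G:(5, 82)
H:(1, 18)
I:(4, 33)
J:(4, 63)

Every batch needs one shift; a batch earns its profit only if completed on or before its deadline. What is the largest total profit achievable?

Sort by profit descending; place each in the latest free slot ≤ its deadline.
Profit order: F=88 G=82 J=63 B=54 A=51 E=41 D=39 I=33 C=25 H=18
Assign: F→slot 4, G→slot 5, J→slot 3, B→slot 2, A→slot 1, E skipped, D skipped, I skipped, C skipped, H skipped.
Slots: [1:A] [2:B] [3:J] [4:F] [5:G]
Profit = 51 + 54 + 63 + 88 + 82 = 338

338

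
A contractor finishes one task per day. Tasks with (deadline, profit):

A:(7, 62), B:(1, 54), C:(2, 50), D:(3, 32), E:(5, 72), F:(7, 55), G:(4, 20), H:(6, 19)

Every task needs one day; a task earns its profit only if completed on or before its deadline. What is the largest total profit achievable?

Profit order: E=72 A=62 F=55 B=54 C=50 D=32 G=20 H=19
Assign: E→slot 5, A→slot 7, F→slot 6, B→slot 1, C→slot 2, D→slot 3, G→slot 4, H skipped.
Slots: [1:B] [2:C] [3:D] [4:G] [5:E] [6:F] [7:A]
Profit = 54 + 50 + 32 + 20 + 72 + 55 + 62 = 345

345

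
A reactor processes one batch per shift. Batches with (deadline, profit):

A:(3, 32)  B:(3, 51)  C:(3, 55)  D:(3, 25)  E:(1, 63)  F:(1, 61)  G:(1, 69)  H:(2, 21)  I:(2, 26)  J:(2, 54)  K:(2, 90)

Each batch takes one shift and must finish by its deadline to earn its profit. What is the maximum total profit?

214

Take jobs in profit order; each goes to the latest open slot no later than its deadline.
By profit: K(d2,90), G(d1,69), E(d1,63), F(d1,61), C(d3,55), J(d2,54), B(d3,51), A(d3,32), I(d2,26), D(d3,25), H(d2,21)
K→slot 2; G→slot 1; E skipped; F skipped; C→slot 3; J skipped; B skipped; A skipped; I skipped; D skipped; H skipped.
Profit = 69 + 90 + 55 = 214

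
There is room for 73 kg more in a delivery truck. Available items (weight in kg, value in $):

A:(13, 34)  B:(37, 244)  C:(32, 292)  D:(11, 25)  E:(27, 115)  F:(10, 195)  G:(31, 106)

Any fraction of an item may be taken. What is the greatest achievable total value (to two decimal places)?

691.43

Greedy by value/weight ratio, highest first.
Order: F (195/10=19.50) > C (292/32=9.12) > B (244/37=6.59) > E (115/27=4.26) > G (106/31=3.42) > A (34/13=2.62) > D (25/11=2.27)
Fill: take F (10 @ 195) → take C (32 @ 292) → take 31/37 of B → 204.43; 73/73 used.
Total value = 691.43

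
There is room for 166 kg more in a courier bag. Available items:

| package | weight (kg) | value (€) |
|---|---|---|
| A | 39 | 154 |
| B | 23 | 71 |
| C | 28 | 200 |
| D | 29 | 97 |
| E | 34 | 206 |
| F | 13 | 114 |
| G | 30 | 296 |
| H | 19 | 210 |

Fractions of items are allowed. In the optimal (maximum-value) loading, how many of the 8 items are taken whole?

Sort by value per unit weight and fill in that order.
Order: H (210/19=11.05) > G (296/30=9.87) > F (114/13=8.77) > C (200/28=7.14) > E (206/34=6.06) > A (154/39=3.95) > D (97/29=3.34) > B (71/23=3.09)
Fill: take H (19 @ 210) → take G (30 @ 296) → take F (13 @ 114) → take C (28 @ 200) → take E (34 @ 206) → take A (39 @ 154) → take 3/29 of D → 10.03; 166/166 used.
6 item(s) taken whole; one partial (take 3/29 of D).

6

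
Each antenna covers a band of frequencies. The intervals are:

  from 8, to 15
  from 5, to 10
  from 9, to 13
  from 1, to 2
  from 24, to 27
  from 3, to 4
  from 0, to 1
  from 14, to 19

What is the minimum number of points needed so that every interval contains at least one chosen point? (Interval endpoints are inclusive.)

Process intervals by earliest right end; each time one isn't hit yet, stab at its right endpoint.
By right end: [0,1]  [1,2]  [3,4]  [5,10]  [9,13]  [8,15]  [14,19]  [24,27]
[0,1] uncovered → point at 1; [3,4] uncovered → point at 4; [5,10] uncovered → point at 10; [14,19] uncovered → point at 19; [24,27] uncovered → point at 27.
Points: 1, 4, 10, 19, 27 (5 total).

5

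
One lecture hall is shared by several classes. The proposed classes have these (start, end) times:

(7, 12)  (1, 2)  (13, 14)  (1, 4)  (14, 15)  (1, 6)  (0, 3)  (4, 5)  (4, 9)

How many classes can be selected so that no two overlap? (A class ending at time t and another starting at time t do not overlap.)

5

Order by finish time; keep every interval that doesn't clash with the previous kept one.
By end time: (1,2), (0,3), (1,4), (4,5), (1,6), (4,9), (7,12), (13,14), (14,15).
Pick (1,2); next start ≥ 2 → (4,5); next start ≥ 5 → (7,12); next start ≥ 12 → (13,14); next start ≥ 14 → (14,15).
Selected 5 classes.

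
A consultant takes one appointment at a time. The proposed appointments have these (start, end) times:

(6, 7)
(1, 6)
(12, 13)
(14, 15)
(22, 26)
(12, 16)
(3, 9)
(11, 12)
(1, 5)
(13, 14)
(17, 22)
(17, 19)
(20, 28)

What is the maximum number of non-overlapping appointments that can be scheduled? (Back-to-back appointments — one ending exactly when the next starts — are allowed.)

8

Order by finish time; keep every interval that doesn't clash with the previous kept one.
By end time: (1,5), (1,6), (6,7), (3,9), (11,12), (12,13), (13,14), (14,15), (12,16), (17,19), (17,22), (22,26), (20,28).
Pick (1,5); next start ≥ 5 → (6,7); next start ≥ 7 → (11,12); next start ≥ 12 → (12,13); next start ≥ 13 → (13,14); next start ≥ 14 → (14,15); next start ≥ 15 → (17,19); next start ≥ 19 → (22,26).
Selected 8 appointments.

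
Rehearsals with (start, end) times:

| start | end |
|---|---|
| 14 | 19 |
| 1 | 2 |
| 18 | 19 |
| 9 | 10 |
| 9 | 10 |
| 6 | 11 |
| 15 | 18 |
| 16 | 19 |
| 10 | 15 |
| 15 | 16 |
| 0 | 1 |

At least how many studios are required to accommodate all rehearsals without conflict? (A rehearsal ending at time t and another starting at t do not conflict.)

3

Count concurrent intervals with a sweep; the peak is the room count.
starts: [0, 1, 6, 9, 9, 10, 14, 15, 15, 16, 18]
ends:   [1, 2, 10, 10, 11, 15, 16, 18, 19, 19, 19]
s0→1 e1→0 s1→1 e2→0 s6→1 s9→2 s9→3  — peak 3.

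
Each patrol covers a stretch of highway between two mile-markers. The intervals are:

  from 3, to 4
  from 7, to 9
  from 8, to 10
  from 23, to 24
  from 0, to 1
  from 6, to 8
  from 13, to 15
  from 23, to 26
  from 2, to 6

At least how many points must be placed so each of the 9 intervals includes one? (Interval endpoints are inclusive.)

Sort by right endpoint; whenever an interval is uncovered, place a point at its right end.
Sorted: [0,1] [3,4] [2,6] [6,8] [7,9] [8,10] [13,15] [23,24] [23,26]
{[0,1]} hit by 1; {[3,4],[2,6]} hit by 4; {[6,8],[7,9],[8,10]} hit by 8; {[13,15]} hit by 15; {[23,24],[23,26]} hit by 24.
Points: 1, 4, 8, 15, 24 (5 total).

5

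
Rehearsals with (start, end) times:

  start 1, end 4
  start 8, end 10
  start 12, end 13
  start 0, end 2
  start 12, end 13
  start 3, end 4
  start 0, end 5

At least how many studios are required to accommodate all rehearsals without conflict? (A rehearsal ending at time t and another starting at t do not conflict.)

starts: [0, 0, 1, 3, 8, 12, 12]
ends:   [2, 4, 4, 5, 10, 13, 13]
s0→1 s0→2 s1→3  — peak 3.

3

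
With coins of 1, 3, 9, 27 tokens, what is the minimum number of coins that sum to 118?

6

118 = 4×27 + 1×9 + 1×1
Total coins = 4 + 1 + 1 = 6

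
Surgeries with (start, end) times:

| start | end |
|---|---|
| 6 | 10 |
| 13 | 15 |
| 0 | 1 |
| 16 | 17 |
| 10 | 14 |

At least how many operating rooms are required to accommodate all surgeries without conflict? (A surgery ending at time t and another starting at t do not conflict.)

2

Events (time:±→running): 0:+→1 1:-→0 6:+→1 10:-→0 10:+→1 13:+→2 … peak 2.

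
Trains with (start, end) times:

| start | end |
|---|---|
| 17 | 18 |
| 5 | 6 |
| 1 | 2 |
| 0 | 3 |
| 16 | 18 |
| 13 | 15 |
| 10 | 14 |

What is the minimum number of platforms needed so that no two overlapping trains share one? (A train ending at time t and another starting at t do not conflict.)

2

Count concurrent intervals with a sweep; the peak is the room count.
starts: [0, 1, 5, 10, 13, 16, 17]
ends:   [2, 3, 6, 14, 15, 18, 18]
s0→1 s1→2  — peak 2.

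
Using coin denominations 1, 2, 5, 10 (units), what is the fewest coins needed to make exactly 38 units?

Use the largest denomination that fits, subtract, and repeat.
38 = 3×10 + 1×5 + 1×2 + 1×1
Total coins = 3 + 1 + 1 + 1 = 6

6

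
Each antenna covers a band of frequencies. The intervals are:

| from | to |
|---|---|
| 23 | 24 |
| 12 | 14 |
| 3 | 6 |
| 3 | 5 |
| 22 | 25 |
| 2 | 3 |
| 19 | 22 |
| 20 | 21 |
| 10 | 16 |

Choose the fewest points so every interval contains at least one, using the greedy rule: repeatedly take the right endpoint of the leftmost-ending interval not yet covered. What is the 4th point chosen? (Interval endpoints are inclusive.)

Sorted: [2,3] [3,5] [3,6] [12,14] [10,16] [20,21] [19,22] [23,24] [22,25]
{[2,3],[3,5],[3,6]} hit by 3; {[12,14],[10,16]} hit by 14; {[20,21],[19,22]} hit by 21; {[23,24],[22,25]} hit by 24.
Points: 3, 14, 21, 24 (4 total).

24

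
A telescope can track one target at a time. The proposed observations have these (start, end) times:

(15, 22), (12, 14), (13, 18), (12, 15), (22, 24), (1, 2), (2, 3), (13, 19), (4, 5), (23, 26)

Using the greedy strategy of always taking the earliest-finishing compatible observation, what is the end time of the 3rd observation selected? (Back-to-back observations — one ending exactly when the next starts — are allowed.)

Greedy by earliest finish: after sorting by end time, pick each interval compatible with the last pick.
By end time: (1,2), (2,3), (4,5), (12,14), (12,15), (13,18), (13,19), (15,22), (22,24), (23,26).
Pick (1,2); next start ≥ 2 → (2,3); next start ≥ 3 → (4,5); next start ≥ 5 → (12,14); next start ≥ 14 → (15,22); next start ≥ 22 → (22,24).
Selected: (1,2) (2,3) (4,5) (12,14) (15,22) (22,24)

5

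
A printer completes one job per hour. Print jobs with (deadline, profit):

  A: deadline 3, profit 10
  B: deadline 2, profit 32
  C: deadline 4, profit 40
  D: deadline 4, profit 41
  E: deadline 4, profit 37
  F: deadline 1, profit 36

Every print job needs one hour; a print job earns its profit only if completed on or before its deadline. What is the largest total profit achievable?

Take jobs in profit order; each goes to the latest open slot no later than its deadline.
Profit order: D=41 C=40 E=37 F=36 B=32 A=10
Assign: D→slot 4, C→slot 3, E→slot 2, F→slot 1, B skipped, A skipped.
Slots: [1:F] [2:E] [3:C] [4:D]
Profit = 36 + 37 + 40 + 41 = 154

154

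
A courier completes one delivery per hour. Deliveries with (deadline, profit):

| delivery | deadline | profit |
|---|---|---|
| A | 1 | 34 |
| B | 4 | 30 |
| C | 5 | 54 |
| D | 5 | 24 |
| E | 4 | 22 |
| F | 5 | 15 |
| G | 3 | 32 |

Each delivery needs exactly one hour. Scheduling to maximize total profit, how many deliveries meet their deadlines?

Take jobs in profit order; each goes to the latest open slot no later than its deadline.
By profit: C(d5,54), A(d1,34), G(d3,32), B(d4,30), D(d5,24), E(d4,22), F(d5,15)
C→slot 5; A→slot 1; G→slot 3; B→slot 4; D→slot 2; E skipped; F skipped.
5 of 7 scheduled.

5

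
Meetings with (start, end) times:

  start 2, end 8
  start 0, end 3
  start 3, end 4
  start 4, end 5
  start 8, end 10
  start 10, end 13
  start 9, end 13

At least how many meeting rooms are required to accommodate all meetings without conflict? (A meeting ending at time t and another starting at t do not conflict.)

2

The answer is the maximum number of intervals overlapping at any instant.
starts: [0, 2, 3, 4, 8, 9, 10]
ends:   [3, 4, 5, 8, 10, 13, 13]
s0→1 s2→2  — peak 2.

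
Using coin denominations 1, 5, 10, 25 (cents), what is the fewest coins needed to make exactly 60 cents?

3

60 = 2×25 + 1×10
Total coins = 2 + 1 = 3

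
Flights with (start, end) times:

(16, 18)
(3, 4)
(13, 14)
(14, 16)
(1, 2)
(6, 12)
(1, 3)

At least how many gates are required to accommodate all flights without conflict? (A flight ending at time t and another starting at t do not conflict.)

2

The answer is the maximum number of intervals overlapping at any instant.
starts: [1, 1, 3, 6, 13, 14, 16]
ends:   [2, 3, 4, 12, 14, 16, 18]
s1→1 s1→2  — peak 2.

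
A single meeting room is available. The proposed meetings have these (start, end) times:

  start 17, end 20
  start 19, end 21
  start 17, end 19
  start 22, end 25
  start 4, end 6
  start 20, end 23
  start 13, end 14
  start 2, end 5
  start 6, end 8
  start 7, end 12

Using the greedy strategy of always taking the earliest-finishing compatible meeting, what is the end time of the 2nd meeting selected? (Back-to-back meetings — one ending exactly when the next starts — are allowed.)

Sorted by end: (2,5)  (4,6)  (6,8)  (7,12)  (13,14)  (17,19)  (17,20)  (19,21)  (20,23)  (22,25)
take (2,5); take (6,8); skip (7,12); take (13,14); take (17,19); take (19,21); take (22,25).
Selected: (2,5) (6,8) (13,14) (17,19) (19,21) (22,25)

8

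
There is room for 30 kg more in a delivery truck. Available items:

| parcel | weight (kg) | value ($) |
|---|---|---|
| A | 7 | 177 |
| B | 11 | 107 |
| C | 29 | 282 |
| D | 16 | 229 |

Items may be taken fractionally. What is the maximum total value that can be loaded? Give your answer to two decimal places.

474.09

Order: A (177/7=25.29) > D (229/16=14.31) > B (107/11=9.73) > C (282/29=9.72)
Fill: take A (7 @ 177) → take D (16 @ 229) → take 7/11 of B → 68.09; 30/30 used.
Total value = 474.09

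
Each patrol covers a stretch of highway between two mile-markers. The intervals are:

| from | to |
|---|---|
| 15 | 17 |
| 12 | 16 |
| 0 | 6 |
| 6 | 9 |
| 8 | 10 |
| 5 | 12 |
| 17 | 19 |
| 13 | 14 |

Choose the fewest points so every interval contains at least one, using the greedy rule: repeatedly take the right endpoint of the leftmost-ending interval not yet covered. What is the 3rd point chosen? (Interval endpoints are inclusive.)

Process intervals by earliest right end; each time one isn't hit yet, stab at its right endpoint.
Sorted: [0,6] [6,9] [8,10] [5,12] [13,14] [12,16] [15,17] [17,19]
{[0,6],[6,9]} hit by 6; {[8,10],[5,12]} hit by 10; {[13,14],[12,16]} hit by 14; {[15,17],[17,19]} hit by 17.
Points: 6, 10, 14, 17 (4 total).

14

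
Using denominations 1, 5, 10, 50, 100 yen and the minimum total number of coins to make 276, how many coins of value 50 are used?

1

Use the largest denomination that fits, subtract, and repeat.
276 = 2×100 + 1×50 + 2×10 + 1×5 + 1×1
Count of 50: 1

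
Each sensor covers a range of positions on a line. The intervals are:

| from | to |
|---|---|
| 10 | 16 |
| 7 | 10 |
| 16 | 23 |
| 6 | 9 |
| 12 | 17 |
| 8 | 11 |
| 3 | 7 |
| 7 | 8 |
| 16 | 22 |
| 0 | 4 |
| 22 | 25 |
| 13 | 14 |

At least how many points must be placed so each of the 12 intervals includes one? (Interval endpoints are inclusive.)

Process intervals by earliest right end; each time one isn't hit yet, stab at its right endpoint.
By right end: [0,4]  [3,7]  [7,8]  [6,9]  [7,10]  [8,11]  [13,14]  [10,16]  [12,17]  [16,22]  [16,23]  [22,25]
[0,4] uncovered → point at 4; [7,8] uncovered → point at 8; [13,14] uncovered → point at 14; [16,22] uncovered → point at 22.
Points: 4, 8, 14, 22 (4 total).

4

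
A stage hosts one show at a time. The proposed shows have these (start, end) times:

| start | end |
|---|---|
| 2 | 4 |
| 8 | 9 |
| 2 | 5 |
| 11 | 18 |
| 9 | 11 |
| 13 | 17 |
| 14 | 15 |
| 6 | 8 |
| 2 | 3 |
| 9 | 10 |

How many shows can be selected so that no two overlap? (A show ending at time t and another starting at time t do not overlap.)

Sort by end time and greedily take each interval whose start is ≥ the last chosen end.
Sorted by end: (2,3)  (2,4)  (2,5)  (6,8)  (8,9)  (9,10)  (9,11)  (14,15)  (13,17)  (11,18)
take (2,3); take (6,8); take (8,9); take (9,10); take (14,15); skip (13,17).
Selected 5 shows.

5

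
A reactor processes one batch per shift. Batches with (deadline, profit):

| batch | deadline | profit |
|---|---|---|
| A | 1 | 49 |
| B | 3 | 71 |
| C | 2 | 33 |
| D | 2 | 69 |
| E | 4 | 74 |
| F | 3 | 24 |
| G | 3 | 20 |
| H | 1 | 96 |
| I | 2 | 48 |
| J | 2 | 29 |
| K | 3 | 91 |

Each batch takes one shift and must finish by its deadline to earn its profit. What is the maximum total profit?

332

Take jobs in profit order; each goes to the latest open slot no later than its deadline.
Profit order: H=96 K=91 E=74 B=71 D=69 A=49 I=48 C=33 J=29 F=24 G=20
Assign: H→slot 1, K→slot 3, E→slot 4, B→slot 2, D skipped, A skipped, I skipped, C skipped, J skipped, F skipped, G skipped.
Slots: [1:H] [2:B] [3:K] [4:E]
Profit = 96 + 71 + 91 + 74 = 332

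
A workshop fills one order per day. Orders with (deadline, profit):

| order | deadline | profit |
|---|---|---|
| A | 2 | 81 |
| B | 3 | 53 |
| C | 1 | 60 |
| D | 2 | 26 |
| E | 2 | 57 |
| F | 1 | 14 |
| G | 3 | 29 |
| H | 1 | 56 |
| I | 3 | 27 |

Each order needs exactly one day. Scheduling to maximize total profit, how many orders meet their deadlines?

3

Take jobs in profit order; each goes to the latest open slot no later than its deadline.
Profit order: A=81 C=60 E=57 H=56 B=53 G=29 I=27 D=26 F=14
Assign: A→slot 2, C→slot 1, E skipped, H skipped, B→slot 3, G skipped, I skipped, D skipped, F skipped.
Slots: [1:C] [2:A] [3:B]
3 of 9 scheduled.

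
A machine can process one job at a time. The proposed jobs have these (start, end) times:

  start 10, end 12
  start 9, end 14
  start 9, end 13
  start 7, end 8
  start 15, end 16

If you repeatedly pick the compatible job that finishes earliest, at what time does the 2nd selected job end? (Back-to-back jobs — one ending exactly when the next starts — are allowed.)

12

By end time: (7,8), (10,12), (9,13), (9,14), (15,16).
Pick (7,8); next start ≥ 8 → (10,12); next start ≥ 12 → (15,16).
Selected: (7,8) (10,12) (15,16)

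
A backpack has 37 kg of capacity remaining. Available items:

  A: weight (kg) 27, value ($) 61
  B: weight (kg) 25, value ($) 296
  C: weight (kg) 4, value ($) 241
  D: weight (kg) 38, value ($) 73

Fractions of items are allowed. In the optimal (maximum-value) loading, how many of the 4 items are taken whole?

2

Sort by value per unit weight and fill in that order.
Ratios (sorted): C 60.25, B 11.84, A 2.26, D 1.92
take C (4 @ 241); take B (25 @ 296); take 8/27 of A → 18.07. Capacity used 37/37.
2 item(s) taken whole; one partial (take 8/27 of A).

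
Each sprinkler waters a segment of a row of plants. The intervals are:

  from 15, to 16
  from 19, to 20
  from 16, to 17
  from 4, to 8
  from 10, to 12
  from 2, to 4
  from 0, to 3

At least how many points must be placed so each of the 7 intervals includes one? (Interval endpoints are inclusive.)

5

Sorted: [0,3] [2,4] [4,8] [10,12] [15,16] [16,17] [19,20]
{[0,3],[2,4]} hit by 3; {[4,8]} hit by 8; {[10,12]} hit by 12; {[15,16],[16,17]} hit by 16; {[19,20]} hit by 20.
Points: 3, 8, 12, 16, 20 (5 total).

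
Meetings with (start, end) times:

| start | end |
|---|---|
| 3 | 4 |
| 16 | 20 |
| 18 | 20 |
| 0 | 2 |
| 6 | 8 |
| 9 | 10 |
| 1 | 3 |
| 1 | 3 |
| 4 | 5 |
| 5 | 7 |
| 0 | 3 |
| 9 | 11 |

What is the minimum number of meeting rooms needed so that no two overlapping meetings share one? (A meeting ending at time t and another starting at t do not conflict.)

Count concurrent intervals with a sweep; the peak is the room count.
starts: [0, 0, 1, 1, 3, 4, 5, 6, 9, 9, 16, 18]
ends:   [2, 3, 3, 3, 4, 5, 7, 8, 10, 11, 20, 20]
s0→1 s0→2 s1→3 s1→4  — peak 4.

4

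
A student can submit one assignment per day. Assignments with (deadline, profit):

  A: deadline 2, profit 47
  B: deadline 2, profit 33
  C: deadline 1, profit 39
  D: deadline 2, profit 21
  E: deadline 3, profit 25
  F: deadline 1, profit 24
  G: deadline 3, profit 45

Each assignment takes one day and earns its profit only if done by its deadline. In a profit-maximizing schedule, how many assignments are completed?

Profit order: A=47 G=45 C=39 B=33 E=25 F=24 D=21
Assign: A→slot 2, G→slot 3, C→slot 1, B skipped, E skipped, F skipped, D skipped.
Slots: [1:C] [2:A] [3:G]
3 of 7 scheduled.

3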